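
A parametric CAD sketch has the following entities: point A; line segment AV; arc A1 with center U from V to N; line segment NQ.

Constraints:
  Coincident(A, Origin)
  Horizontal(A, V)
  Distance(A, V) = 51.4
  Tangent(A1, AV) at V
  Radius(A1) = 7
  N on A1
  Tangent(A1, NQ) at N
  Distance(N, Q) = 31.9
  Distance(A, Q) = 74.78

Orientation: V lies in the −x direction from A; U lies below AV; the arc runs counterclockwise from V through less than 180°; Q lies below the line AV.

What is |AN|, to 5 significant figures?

58.486

Checks: |UN| = 7.000 ✓; ∠(UN, NQ) = 90.00° ✓; |NQ| = 31.90 ✓; |AQ| = 74.78 ✓.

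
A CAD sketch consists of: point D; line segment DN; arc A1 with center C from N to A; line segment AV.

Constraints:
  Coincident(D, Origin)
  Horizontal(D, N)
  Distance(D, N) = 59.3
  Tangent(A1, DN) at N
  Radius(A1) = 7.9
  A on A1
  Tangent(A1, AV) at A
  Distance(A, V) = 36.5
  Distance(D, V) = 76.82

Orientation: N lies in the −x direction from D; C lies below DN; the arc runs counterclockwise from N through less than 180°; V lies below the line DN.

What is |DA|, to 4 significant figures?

67.72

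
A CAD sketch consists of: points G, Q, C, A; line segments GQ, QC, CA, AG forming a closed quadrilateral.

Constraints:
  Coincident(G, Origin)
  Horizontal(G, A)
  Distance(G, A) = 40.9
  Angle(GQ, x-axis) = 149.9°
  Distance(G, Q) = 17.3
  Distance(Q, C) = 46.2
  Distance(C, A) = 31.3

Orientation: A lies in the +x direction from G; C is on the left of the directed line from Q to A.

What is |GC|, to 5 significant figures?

38.910

Checks: G = (0.00, 0.00) ✓; |QC| = 46.20 ✓; |CA| = 31.30 ✓.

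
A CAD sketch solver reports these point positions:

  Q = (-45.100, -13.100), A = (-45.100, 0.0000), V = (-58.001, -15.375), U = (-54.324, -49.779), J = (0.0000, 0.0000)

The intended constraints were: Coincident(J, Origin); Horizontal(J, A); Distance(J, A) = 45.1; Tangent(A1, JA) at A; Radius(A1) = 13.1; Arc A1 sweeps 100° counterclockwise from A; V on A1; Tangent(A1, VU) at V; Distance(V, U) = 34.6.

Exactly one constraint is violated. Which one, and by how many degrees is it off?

Tangent(A1, VU) at V — off by 3.90°.

J = (0.00, 0.00) ✓; J.y = 0.00, A.y = 0.00 ✓; |JA| = 45.10 ✓; ∠(QA, AJ) = 90.00° ✓; |QA| = 13.10 ✓; bearing(Q→V) − bearing(Q→A) = 100.0° ✓; |QV| = 13.10 ✓; ∠(QV, VU) = 93.90° ✗; |VU| = 34.60 ✓.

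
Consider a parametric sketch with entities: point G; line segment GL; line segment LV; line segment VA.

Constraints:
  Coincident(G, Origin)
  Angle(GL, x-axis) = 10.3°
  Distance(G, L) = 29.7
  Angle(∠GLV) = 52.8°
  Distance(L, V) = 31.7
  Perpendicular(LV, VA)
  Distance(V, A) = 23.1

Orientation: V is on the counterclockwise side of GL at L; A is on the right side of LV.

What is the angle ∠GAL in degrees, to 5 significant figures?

37.539°

G is at the origin; GL runs at 10.3° with length 29.7, so L = 29.7·(cos 10.3°, sin 10.3°) = (29.221, 5.3104). ∠GLV = 52.8°, so LV runs at 10.3° + (180° − 52.8°) = 137.50° from the x-axis; with |LV| = 31.7, V = L + 31.7·(cos 137.50°, sin 137.50°) = (5.8497, 26.727). LV is perpendicular to VA; with |VA| = 23.1 on the right of LV, A = V + 23.1·(0.67559, 0.73728) = (21.456, 43.758). Then cos ∠GAL = AG·AL / (|AG||AL|), giving 37.539°.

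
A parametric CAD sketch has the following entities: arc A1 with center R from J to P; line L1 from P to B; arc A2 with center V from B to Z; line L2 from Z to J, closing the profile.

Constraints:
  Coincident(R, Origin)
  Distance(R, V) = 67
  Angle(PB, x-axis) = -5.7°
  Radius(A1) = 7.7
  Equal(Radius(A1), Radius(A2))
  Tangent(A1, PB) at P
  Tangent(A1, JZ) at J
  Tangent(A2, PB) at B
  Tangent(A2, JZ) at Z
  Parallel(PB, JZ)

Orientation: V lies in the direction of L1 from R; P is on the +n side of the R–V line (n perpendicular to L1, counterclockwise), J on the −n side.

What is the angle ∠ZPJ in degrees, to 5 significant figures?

77.055°

The slot axis is L1's direction at -5.7°, so u = (cos -5.7°, sin -5.7°) = (0.99506, -0.099320) and n = (−sin -5.7°, cos -5.7°) = (0.099320, 0.99506). R is at the origin and V lies 67.0 along u from R, so V = 67.0·u = (66.669, -6.6544). Tangency of A1 to both parallel lines with radius 7.7 puts P and J at R ± 7.7·n: P = (0.76476, 7.6619), J = (-0.76476, -7.6619). Equal radii place B and Z the same way about V: B = V + 7.7·n = (67.433, 1.0075), Z = V − 7.7·n = (65.904, -14.316). Then cos ∠ZPJ = PZ·PJ / (|PZ||PJ|), giving 77.055°.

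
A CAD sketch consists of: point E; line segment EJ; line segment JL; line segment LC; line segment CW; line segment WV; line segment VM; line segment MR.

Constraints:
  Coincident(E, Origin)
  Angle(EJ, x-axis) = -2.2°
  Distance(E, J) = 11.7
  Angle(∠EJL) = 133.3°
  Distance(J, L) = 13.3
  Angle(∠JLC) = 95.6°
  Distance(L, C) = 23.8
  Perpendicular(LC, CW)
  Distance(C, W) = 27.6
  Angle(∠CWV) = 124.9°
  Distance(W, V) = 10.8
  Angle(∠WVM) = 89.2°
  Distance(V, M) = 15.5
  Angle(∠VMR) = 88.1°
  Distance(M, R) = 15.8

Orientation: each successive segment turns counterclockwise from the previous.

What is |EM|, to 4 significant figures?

1.118

E is at the origin; EJ runs at -2.2° with length 11.7, so J = (11.69, -0.4491). ∠EJL = 133.3° gives JL at 44.50° from the x-axis; with |JL| = 13.3, L = (21.18, 8.873). ∠JLC = 95.6° gives LC at 128.9° from the x-axis; with |LC| = 23.8, C = (6.232, 27.40). The perpendicularity gives CW at right angles to LC, so CW runs at -141.1°; with |CW| = 27.6, W = (-15.25, 10.06). ∠CWV = 124.9° gives WV at -86.00° from the x-axis; with |WV| = 10.8, V = (-14.49, -0.7103). ∠WVM = 89.2° gives VM at 4.800° from the x-axis; with |VM| = 15.5, M = (0.9516, 0.5867). Then |EM| = |M − E| = 1.118.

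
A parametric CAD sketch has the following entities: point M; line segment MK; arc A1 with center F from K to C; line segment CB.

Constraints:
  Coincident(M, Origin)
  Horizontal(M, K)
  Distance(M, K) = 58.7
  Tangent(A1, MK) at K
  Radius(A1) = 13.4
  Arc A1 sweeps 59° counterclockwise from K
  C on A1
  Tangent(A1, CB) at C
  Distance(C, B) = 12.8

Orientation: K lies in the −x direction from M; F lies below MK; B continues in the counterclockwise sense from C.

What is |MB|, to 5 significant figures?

78.741

M is at the origin; MK is horizontal with |MK| = 58.7 and K on the −x side, so K = (-58.700, 0.0000). Tangency of A1 to MK means the radius FK is perpendicular to MK, so F = K + (0, -13.4) = (-58.700, -13.400). On A1, K sits at bearing 90° from F; a 59° counterclockwise sweep puts C at bearing 149°, so C = F + 13.4·(cos 149°, sin 149°) = (-70.186, -6.4985). A1 meets CB tangentially, so FC is at right angles to CB, so CB runs along (−sin 149°, cos 149°); with |CB| = 12.8, B = (-76.779, -17.470). Then |MB| = |B − M| = 78.741.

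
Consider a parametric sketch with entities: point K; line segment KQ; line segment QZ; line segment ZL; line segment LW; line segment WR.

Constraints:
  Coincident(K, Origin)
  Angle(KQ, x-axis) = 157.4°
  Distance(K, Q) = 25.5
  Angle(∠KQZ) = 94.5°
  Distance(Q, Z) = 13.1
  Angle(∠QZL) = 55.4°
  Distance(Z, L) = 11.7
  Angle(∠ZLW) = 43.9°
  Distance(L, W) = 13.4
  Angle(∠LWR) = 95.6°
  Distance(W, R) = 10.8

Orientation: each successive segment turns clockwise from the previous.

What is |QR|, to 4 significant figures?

16.05

∠ZLW = 43.9° gives LW at 171.2° from the x-axis; with |LW| = 13.4, W = (-25.62, 14.99). ∠LWR = 95.6° gives WR at 86.80° from the x-axis; with |WR| = 10.8, R = (-25.02, 25.78). Then |QR| = |R − Q| = 16.05.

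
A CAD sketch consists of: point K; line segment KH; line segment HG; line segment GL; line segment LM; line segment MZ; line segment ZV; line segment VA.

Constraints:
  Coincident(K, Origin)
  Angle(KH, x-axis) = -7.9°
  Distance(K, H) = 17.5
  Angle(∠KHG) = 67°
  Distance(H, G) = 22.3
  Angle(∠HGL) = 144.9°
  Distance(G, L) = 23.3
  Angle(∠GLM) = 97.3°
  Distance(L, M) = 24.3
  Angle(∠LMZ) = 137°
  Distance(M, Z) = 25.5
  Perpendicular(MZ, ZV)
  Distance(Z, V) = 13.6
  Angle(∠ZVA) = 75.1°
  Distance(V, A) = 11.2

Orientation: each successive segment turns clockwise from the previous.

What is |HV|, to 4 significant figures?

30.47

K is at the origin; KH runs at -7.9° with length 17.5, so H = (17.33, -2.405). ∠KHG = 67.0° gives HG at -120.9° from the x-axis; with |HG| = 22.3, G = (5.882, -21.54). ∠HGL = 144.9° gives GL at -156.0° from the x-axis; with |GL| = 23.3, L = (-15.40, -31.02). ∠GLM = 97.3° gives LM at 121.3° from the x-axis; with |LM| = 24.3, M = (-28.03, -10.25). ∠LMZ = 137.0° gives MZ at 78.30° from the x-axis; with |MZ| = 25.5, Z = (-22.86, 14.72). MZ ⟂ ZV, so ZV runs at -11.70°; with |ZV| = 13.6, V = (-9.539, 11.96). Then |HV| = |V − H| = 30.47.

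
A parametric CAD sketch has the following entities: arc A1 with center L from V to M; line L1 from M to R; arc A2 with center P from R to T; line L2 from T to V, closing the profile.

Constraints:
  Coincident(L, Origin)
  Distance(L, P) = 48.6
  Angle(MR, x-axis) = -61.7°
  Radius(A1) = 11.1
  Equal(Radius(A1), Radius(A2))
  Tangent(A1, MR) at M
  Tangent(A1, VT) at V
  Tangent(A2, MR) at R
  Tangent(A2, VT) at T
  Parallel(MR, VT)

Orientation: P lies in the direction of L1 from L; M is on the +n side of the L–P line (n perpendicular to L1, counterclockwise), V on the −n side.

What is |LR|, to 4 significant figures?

49.85

The slot axis is L1's direction at -61.7°, so u = (cos -61.7°, sin -61.7°) = (0.4741, -0.8805) and n = (−sin -61.7°, cos -61.7°) = (0.8805, 0.4741). L is at the origin and P lies 48.6 along u from L, so P = 48.6·u = (23.04, -42.79). Tangency of A1 to both parallel lines with radius 11.1 puts M and V at L ± 11.1·n: M = (9.773, 5.262), V = (-9.773, -5.262). Equal radii place R and T the same way about P: R = P + 11.1·n = (32.81, -37.53), T = P − 11.1·n = (13.27, -48.05). Then |LR| = |R − L| = 49.85.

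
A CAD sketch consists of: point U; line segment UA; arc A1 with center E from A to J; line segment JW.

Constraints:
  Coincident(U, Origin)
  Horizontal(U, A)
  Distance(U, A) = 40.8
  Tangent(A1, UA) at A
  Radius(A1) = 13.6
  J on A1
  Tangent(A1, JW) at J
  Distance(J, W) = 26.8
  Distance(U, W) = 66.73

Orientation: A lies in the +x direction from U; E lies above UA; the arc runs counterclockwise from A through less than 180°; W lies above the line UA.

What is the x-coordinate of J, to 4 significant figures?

54.36

Checks: |EJ| = 13.60 ✓; ∠(EJ, JW) = 90.00° ✓; |JW| = 26.80 ✓; |UW| = 66.73 ✓.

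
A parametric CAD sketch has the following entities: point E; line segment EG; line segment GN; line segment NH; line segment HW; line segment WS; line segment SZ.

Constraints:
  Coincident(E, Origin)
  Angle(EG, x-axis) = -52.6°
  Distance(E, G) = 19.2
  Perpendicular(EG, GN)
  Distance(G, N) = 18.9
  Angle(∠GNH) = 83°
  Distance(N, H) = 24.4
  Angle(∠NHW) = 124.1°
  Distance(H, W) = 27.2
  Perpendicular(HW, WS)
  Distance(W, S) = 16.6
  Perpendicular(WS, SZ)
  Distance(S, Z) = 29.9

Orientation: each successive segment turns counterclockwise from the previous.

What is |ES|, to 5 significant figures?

16.066

E is at the origin; EG runs at -52.6° with length 19.2, so G = (11.662, -15.253). EG is perpendicular to GN, so GN runs at 37.400°; with |GN| = 18.9, N = (26.676, -3.7734). ∠GNH = 83.0° gives NH at 134.40° from the x-axis; with |NH| = 24.4, H = (9.6043, 13.660). ∠NHW = 124.1° gives HW at -169.70° from the x-axis; with |HW| = 27.2, W = (-17.157, 8.7964). HW is perpendicular to WS, so WS runs at -79.700°; with |WS| = 16.6, S = (-14.189, -7.5361). Then |ES| = |S − E| = 16.066.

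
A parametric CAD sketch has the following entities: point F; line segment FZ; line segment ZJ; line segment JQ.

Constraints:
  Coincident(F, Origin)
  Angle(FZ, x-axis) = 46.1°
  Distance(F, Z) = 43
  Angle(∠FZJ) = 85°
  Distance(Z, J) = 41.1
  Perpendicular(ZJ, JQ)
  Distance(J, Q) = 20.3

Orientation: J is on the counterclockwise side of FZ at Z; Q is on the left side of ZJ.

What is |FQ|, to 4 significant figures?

43.62

∠FZJ = 85.0°, so ZJ runs at 46.1° + (180° − 85.0°) = 141.1° from the x-axis; with |ZJ| = 41.1, J = Z + 41.1·(cos 141.1°, sin 141.1°) = (-2.170, 56.79). ZJ ⟂ JQ; with |JQ| = 20.3 on the left of ZJ, Q = J + 20.3·(-0.6280, -0.7782) = (-14.92, 40.99). Then |FQ| = |Q − F| = 43.62.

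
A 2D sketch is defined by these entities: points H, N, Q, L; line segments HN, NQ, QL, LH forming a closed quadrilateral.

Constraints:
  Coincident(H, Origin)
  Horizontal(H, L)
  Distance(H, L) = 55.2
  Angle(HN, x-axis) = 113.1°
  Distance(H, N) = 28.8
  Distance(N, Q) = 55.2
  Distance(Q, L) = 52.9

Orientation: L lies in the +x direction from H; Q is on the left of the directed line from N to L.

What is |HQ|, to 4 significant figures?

63.30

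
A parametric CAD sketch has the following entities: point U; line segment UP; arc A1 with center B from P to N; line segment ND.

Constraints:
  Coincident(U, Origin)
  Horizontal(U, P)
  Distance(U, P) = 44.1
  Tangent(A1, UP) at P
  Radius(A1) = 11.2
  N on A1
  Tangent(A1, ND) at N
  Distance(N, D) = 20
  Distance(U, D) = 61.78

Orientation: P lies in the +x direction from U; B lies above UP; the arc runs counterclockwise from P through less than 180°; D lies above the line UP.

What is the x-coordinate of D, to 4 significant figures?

52.53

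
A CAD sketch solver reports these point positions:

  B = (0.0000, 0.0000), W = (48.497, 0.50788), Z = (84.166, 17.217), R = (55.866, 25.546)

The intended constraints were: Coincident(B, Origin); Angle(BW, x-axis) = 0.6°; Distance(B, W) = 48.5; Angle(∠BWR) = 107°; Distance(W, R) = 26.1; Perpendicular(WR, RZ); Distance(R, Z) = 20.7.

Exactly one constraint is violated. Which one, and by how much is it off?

Distance(R, Z) = 20.7 — off by 8.80.

B = (0.00, 0.00) ✓; BW at 0.6000° ✓; |BW| = 48.50 ✓; ∠BWR = 107.0° ✓; |WR| = 26.10 ✓; ∠(WR, RZ) = 90.00° ✓; |RZ| = 29.50 ✗.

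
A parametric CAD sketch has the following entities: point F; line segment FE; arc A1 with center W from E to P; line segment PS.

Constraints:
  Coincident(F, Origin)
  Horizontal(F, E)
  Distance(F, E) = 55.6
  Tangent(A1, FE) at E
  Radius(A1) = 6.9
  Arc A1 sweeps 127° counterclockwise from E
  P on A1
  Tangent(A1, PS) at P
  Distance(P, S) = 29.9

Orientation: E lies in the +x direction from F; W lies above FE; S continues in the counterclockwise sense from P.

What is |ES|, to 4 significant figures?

37.10

F is at the origin; F and E share the same y with |FE| = 55.6 and E on the +x side, so E = (55.60, 0.000). The tangent condition forces WE to be normal to FE, so W = E + (0, 6.9) = (55.60, 6.900). On A1, E sits at bearing -90° from W; a 127° counterclockwise sweep puts P at bearing 37°, so P = W + 6.9·(cos 37°, sin 37°) = (61.11, 11.05). The tangent condition forces WP to be normal to PS, so PS runs along (−sin 37°, cos 37°); with |PS| = 29.9, S = (43.12, 34.93). Then |ES| = |S − E| = 37.10.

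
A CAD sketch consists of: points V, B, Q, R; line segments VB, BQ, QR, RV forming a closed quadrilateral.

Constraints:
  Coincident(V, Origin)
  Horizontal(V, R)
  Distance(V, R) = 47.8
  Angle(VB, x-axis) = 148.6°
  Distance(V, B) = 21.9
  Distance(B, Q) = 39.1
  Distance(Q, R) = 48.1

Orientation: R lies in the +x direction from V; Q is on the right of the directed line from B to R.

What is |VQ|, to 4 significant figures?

20.72

Checks: |BQ| = 39.10 ✓; |QR| = 48.10 ✓.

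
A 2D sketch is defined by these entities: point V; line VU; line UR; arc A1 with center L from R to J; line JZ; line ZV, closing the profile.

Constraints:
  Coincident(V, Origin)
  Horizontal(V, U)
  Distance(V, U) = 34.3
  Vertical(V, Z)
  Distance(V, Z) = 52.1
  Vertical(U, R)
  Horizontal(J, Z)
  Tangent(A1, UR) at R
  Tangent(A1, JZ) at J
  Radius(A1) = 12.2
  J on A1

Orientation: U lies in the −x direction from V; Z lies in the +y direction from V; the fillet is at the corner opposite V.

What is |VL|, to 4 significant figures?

45.61

V is at the origin; VU is horizontal with |VU| = 34.3 and U on the −x side, so U = (-34.30, 0.000). VZ is vertical with |VZ| = 52.1 and Z on the +y side, so Z = (0.000, 52.10). The virtual corner opposite V is at (-34.30, 52.10). The tangent condition forces LR to be normal to UR and the tangent condition forces LJ to be normal to JZ, with radius 12.2, so the center L sits 12.2 in from both sides at L = (-22.10, 39.90). Then |VL| = |L − V| = 45.61.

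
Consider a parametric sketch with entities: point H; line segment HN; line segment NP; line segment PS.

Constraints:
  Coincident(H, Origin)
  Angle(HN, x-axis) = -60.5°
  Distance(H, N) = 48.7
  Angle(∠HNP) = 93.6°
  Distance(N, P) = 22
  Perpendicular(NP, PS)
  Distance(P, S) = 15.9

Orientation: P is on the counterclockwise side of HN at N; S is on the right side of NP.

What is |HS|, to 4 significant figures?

69.20

H is at the origin; HN runs at -60.5° with length 48.7, so N = 48.7·(cos -60.5°, sin -60.5°) = (23.98, -42.39). ∠HNP = 93.6°, so NP runs at -60.5° + (180° − 93.6°) = 25.90° from the x-axis; with |NP| = 22.0, P = N + 22.0·(cos 25.90°, sin 25.90°) = (43.77, -32.78). NP is perpendicular to PS; with |PS| = 15.9 on the right of NP, S = P + 15.9·(0.4368, -0.8996) = (50.72, -47.08). Then |HS| = |S − H| = 69.20.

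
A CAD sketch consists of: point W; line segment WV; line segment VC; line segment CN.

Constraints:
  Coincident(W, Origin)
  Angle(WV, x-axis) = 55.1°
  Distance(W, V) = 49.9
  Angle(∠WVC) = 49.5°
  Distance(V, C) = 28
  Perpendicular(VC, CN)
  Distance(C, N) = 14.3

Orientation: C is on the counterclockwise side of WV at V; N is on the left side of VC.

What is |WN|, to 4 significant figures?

24.05

W is at the origin; WV runs at 55.1° with length 49.9, so V = 49.9·(cos 55.1°, sin 55.1°) = (28.55, 40.93). ∠WVC = 49.5°, so VC runs at 55.1° + (180° − 49.5°) = 185.6° from the x-axis; with |VC| = 28.0, C = V + 28.0·(cos 185.6°, sin 185.6°) = (0.6837, 38.19). The perpendicularity gives CN at right angles to VC; with |CN| = 14.3 on the left of VC, N = C + 14.3·(0.09758, -0.9952) = (2.079, 23.96). Then |WN| = |N − W| = 24.05.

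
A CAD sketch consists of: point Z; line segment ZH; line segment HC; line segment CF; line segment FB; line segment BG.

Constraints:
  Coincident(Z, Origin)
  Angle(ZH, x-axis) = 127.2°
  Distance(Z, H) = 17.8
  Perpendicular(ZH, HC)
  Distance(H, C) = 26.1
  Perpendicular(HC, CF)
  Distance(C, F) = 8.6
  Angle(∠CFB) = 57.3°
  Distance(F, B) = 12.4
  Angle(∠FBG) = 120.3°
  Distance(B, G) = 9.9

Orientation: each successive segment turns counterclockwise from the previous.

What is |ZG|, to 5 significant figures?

30.392

∠CFB = 57.3° gives FB at 69.900° from the x-axis; with |FB| = 12.4, B = (-22.090, 3.1928). ∠FBG = 120.3° gives BG at 129.60° from the x-axis; with |BG| = 9.9, G = (-28.401, 10.821). Then |ZG| = |G − Z| = 30.392.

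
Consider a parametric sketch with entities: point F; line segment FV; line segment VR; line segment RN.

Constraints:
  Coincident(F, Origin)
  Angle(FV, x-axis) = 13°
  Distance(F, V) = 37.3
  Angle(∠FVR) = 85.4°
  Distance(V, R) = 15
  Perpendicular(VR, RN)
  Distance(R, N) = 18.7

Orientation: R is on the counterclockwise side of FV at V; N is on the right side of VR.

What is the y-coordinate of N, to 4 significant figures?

28.34

∠FVR = 85.4°, so VR runs at 13.0° + (180° − 85.4°) = 107.6° from the x-axis; with |VR| = 15.0, R = V + 15.0·(cos 107.6°, sin 107.6°) = (31.81, 22.69). The perpendicularity gives RN at right angles to VR; with |RN| = 18.7 on the right of VR, N = R + 18.7·(0.9532, 0.3024) = (49.63, 28.34). So N.y = 28.34.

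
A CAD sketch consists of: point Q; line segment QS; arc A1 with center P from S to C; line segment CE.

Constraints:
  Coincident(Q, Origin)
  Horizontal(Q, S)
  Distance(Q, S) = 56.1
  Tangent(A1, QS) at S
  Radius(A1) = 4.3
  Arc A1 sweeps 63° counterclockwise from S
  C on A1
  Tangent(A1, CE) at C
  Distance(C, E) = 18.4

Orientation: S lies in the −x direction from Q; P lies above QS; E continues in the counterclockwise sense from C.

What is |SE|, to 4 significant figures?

22.35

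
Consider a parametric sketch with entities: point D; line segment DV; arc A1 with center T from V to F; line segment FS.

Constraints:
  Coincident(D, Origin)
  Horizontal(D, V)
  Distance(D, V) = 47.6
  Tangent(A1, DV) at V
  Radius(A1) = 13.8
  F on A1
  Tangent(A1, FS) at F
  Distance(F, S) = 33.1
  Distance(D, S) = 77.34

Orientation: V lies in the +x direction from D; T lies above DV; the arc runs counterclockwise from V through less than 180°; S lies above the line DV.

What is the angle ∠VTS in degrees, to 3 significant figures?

157°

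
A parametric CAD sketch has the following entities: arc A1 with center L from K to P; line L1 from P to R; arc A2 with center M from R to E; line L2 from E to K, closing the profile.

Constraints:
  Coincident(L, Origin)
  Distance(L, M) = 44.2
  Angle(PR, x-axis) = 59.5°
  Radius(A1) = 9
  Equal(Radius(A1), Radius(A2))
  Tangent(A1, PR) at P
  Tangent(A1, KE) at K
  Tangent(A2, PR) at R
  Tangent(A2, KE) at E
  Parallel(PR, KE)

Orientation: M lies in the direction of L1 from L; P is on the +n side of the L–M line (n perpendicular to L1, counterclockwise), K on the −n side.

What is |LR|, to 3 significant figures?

45.1

Tangency of A1 to both parallel lines with radius 9.0 puts P and K at L ± 9.0·n: P = (-7.75, 4.57), K = (7.75, -4.57). Equal radii place R and E the same way about M: R = M + 9.0·n = (14.7, 42.7), E = M − 9.0·n = (30.2, 33.5). Then |LR| = |R − L| = 45.1.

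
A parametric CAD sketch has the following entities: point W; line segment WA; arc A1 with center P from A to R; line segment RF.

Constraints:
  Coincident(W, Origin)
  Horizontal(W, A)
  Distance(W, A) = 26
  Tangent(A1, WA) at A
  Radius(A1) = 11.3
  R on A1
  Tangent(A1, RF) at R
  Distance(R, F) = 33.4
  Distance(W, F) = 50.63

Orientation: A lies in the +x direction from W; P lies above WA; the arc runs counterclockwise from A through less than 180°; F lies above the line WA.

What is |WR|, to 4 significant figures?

39.63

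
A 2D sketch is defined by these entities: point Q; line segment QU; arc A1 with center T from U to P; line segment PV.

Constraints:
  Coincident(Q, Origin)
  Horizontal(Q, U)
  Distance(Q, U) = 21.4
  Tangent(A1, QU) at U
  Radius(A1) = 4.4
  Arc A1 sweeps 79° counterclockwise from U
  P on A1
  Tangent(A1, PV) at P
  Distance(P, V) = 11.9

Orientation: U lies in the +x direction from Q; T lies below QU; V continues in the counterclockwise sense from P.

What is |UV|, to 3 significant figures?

16.6

Q is at the origin; QU is horizontal with |QU| = 21.4 and U on the +x side, so U = (21.4, 0.00). Tangency of A1 to QU means the radius TU is perpendicular to QU, so T = U + (0, -4.4) = (21.4, -4.40). On A1, U sits at bearing 90° from T; a 79° counterclockwise sweep puts P at bearing 169°, so P = T + 4.4·(cos 169°, sin 169°) = (17.1, -3.56). A1 meets PV tangentially, so TP is at right angles to PV, so PV runs along (−sin 169°, cos 169°); with |PV| = 11.9, V = (14.8, -15.2). Then |UV| = |V − U| = 16.6.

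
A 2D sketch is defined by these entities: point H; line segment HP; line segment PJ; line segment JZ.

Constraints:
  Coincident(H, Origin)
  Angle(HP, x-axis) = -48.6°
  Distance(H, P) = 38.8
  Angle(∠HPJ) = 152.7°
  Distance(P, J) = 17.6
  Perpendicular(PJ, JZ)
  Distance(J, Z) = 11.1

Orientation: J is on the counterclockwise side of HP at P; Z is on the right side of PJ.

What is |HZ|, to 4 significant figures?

59.56

H is at the origin; HP runs at -48.6° with length 38.8, so P = 38.8·(cos -48.6°, sin -48.6°) = (25.66, -29.10). ∠HPJ = 152.7°, so PJ runs at -48.6° + (180° − 152.7°) = -21.30° from the x-axis; with |PJ| = 17.6, J = P + 17.6·(cos -21.30°, sin -21.30°) = (42.06, -35.50). PJ ⟂ JZ; with |JZ| = 11.1 on the right of PJ, Z = J + 11.1·(-0.3633, -0.9317) = (38.02, -45.84). Then |HZ| = |Z − H| = 59.56.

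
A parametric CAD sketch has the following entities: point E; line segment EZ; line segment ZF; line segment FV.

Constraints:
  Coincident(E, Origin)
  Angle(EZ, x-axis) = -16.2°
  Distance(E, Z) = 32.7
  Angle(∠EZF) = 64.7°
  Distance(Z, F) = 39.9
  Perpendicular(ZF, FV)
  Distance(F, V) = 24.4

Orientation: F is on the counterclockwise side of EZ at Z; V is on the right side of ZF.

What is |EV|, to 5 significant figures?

59.868

E is at the origin; EZ runs at -16.2° with length 32.7, so Z = 32.7·(cos -16.2°, sin -16.2°) = (31.402, -9.1230). ∠EZF = 64.7°, so ZF runs at -16.2° + (180° − 64.7°) = 99.100° from the x-axis; with |ZF| = 39.9, F = Z + 39.9·(cos 99.100°, sin 99.100°) = (25.091, 30.275). The perpendicularity gives FV at right angles to ZF; with |FV| = 24.4 on the right of ZF, V = F + 24.4·(0.98741, 0.15816) = (49.184, 34.134). Then |EV| = |V − E| = 59.868.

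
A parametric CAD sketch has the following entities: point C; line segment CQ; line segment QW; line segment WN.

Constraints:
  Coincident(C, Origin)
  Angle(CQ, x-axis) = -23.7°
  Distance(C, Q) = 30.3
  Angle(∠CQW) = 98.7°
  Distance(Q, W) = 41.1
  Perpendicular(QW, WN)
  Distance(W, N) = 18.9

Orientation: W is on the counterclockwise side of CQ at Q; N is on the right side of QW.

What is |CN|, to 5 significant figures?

66.884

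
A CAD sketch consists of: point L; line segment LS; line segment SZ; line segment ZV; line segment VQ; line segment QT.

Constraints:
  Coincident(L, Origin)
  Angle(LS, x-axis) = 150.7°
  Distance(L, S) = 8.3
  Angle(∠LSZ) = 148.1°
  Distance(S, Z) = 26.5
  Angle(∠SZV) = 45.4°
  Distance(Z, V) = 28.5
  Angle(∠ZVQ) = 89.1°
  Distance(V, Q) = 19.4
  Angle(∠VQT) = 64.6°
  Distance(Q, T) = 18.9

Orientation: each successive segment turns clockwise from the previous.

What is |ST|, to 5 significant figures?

10.754

∠ZVQ = 89.1° gives VQ at -106.70° from the x-axis; with |VQ| = 19.4, Q = (1.8438, 0.94226). ∠VQT = 64.6° gives QT at 137.90° from the x-axis; with |QT| = 18.9, T = (-12.180, 13.613). Then |ST| = |T − S| = 10.754.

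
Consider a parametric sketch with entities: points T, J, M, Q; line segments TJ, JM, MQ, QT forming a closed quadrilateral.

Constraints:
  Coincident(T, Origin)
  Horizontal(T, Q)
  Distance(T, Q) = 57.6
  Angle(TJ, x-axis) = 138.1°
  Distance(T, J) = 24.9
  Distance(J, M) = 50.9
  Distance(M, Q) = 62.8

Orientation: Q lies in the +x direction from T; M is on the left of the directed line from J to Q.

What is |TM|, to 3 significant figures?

53.9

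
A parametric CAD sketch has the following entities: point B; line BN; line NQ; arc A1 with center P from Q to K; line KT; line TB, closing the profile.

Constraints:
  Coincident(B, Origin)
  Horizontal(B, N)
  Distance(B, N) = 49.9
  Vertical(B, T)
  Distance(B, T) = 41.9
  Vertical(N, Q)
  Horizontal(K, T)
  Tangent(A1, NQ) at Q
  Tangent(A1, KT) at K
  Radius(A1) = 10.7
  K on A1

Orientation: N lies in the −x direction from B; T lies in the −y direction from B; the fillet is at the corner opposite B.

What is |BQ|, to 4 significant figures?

58.85

B is at the origin; BN is horizontal with |BN| = 49.9 and N on the −x side, so N = (-49.90, 0.000). BT is vertical with |BT| = 41.9 and T on the −y side, so T = (0.000, -41.90). The virtual corner opposite B is at (-49.90, -41.90). The tangent condition forces PQ to be normal to NQ and the tangent condition forces PK to be normal to KT, with radius 10.7, so the center P sits 10.7 in from both sides at P = (-39.20, -31.20). That places the tangent points at Q = (-49.90, -31.20) on NQ and K = (-39.20, -41.90) on KT. Then |BQ| = |Q − B| = 58.85.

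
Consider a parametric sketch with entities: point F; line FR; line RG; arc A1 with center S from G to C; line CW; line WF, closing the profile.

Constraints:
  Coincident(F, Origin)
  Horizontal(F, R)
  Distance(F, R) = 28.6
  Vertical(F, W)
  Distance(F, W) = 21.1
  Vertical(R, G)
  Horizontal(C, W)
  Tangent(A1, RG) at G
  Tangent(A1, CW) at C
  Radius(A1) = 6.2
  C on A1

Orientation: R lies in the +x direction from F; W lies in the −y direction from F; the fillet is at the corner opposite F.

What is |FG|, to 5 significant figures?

32.249

F is at the origin; F and R share the same y with |FR| = 28.6 and R on the +x side, so R = (28.600, 0.0000). FW is vertical with |FW| = 21.1 and W on the −y side, so W = (0.0000, -21.100). The virtual corner opposite F is at (28.600, -21.100). A1 meets RG tangentially, so SG is at right angles to RG and the tangent condition forces SC to be normal to CW, with radius 6.2, so the center S sits 6.2 in from both sides at S = (22.400, -14.900). That places the tangent points at G = (28.600, -14.900) on RG and C = (22.400, -21.100) on CW. Then |FG| = |G − F| = 32.249.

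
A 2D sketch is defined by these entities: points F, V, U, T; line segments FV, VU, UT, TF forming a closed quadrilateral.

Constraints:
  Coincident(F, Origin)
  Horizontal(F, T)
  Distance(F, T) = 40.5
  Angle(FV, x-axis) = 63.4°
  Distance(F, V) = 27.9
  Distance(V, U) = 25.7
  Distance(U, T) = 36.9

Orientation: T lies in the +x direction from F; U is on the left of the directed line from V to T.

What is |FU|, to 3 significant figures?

50.9

F is at the origin; FT is horizontal with |FT| = 40.5 and T in +x, so T = (40.5, 0). FV runs at 63.4° with |FV| = 27.9, so V = (12.5, 24.9). U is determined by |VU| = 25.7 and |UT| = 36.9 together: it lies at the intersection of circle(V, 25.7) and circle(T, 36.9). With |VT| = 37.5, the foot of the radical line on VT is 9.41 from V and the perpendicular offset is √(25.7² − 9.41²) = 23.9. Taking the left-of-VT solution: U = (35.4, 36.5).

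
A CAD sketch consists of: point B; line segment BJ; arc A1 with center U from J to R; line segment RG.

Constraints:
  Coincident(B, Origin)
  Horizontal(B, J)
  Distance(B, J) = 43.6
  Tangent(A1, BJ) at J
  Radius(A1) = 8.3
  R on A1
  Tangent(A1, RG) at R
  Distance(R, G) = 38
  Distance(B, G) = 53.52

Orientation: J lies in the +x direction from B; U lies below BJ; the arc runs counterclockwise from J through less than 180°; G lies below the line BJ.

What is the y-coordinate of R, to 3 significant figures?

-7.03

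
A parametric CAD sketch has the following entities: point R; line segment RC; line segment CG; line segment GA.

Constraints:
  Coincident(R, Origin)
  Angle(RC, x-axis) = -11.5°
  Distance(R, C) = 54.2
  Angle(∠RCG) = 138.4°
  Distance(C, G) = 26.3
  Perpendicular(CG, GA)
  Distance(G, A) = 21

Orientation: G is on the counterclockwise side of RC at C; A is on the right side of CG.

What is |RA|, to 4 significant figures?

87.83

∠RCG = 138.4°, so CG runs at -11.5° + (180° − 138.4°) = 30.10° from the x-axis; with |CG| = 26.3, G = C + 26.3·(cos 30.10°, sin 30.10°) = (75.87, 2.384). CG ⟂ GA; with |GA| = 21.0 on the right of CG, A = G + 21.0·(0.5015, -0.8652) = (86.40, -15.78). Then |RA| = |A − R| = 87.83.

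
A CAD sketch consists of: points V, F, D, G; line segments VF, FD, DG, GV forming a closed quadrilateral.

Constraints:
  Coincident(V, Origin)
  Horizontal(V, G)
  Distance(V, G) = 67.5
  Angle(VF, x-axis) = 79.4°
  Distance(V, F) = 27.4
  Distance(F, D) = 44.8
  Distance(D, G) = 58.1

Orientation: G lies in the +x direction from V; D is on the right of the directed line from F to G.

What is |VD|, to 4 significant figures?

21.09

Checks: |VG| = 67.50 ✓; |VF| = 27.40 ✓; |FD| = 44.80 ✓; |DG| = 58.10 ✓.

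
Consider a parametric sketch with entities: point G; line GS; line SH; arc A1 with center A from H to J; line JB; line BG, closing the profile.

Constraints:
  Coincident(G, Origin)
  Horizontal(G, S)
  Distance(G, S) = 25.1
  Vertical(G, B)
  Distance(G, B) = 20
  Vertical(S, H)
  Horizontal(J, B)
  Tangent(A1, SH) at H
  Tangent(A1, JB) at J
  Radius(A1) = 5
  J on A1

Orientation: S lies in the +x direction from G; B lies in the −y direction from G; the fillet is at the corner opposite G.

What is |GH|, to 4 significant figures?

29.24

G is at the origin; GS is horizontal with |GS| = 25.1 and S on the +x side, so S = (25.10, 0.000). GB is vertical with |GB| = 20.0 and B on the −y side, so B = (0.000, -20.00). The virtual corner opposite G is at (25.10, -20.00). Since A1 is tangent to SH there, AH ⟂ SH and tangency of A1 to JB means the radius AJ is perpendicular to JB, with radius 5.0, so the center A sits 5.0 in from both sides at A = (20.10, -15.00). That places the tangent points at H = (25.10, -15.00) on SH and J = (20.10, -20.00) on JB. Then |GH| = |H − G| = 29.24.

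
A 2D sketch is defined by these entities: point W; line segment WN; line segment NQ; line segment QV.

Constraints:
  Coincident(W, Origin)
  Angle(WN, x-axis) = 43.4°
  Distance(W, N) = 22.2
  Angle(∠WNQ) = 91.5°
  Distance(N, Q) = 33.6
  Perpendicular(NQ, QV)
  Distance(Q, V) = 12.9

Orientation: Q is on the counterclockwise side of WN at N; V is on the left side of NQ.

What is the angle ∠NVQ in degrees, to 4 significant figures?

69.00°

∠WNQ = 91.5°, so NQ runs at 43.4° + (180° − 91.5°) = 131.9° from the x-axis; with |NQ| = 33.6, Q = N + 33.6·(cos 131.9°, sin 131.9°) = (-6.309, 40.26). NQ is perpendicular to QV; with |QV| = 12.9 on the left of NQ, V = Q + 12.9·(-0.7443, -0.6678) = (-15.91, 31.65). Then cos ∠NVQ = VN·VQ / (|VN||VQ|), giving 69.00°.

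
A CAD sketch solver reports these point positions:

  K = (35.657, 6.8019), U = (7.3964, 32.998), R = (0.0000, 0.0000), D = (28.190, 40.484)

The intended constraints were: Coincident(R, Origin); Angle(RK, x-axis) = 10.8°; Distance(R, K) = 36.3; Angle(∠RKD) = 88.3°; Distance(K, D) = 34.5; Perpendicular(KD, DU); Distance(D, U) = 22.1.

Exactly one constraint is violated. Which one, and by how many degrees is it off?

Perpendicular(KD, DU) — off by 7.30°.

R = (0.00, 0.00) ✓; RK at 10.80° ✓; |RK| = 36.30 ✓; ∠RKD = 88.30° ✓; |KD| = 34.50 ✓; ∠(KD, DU) = 97.30° ✗; |DU| = 22.10 ✓.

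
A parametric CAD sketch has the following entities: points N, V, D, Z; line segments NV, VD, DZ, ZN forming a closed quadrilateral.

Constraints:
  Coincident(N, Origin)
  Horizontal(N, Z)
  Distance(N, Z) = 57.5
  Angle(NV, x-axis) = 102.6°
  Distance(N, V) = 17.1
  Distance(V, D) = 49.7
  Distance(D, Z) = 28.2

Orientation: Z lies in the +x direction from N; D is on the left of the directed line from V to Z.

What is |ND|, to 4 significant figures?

51.84

Checks: |NZ| = 57.50 ✓; |NV| = 17.10 ✓; |VD| = 49.70 ✓; |DZ| = 28.20 ✓.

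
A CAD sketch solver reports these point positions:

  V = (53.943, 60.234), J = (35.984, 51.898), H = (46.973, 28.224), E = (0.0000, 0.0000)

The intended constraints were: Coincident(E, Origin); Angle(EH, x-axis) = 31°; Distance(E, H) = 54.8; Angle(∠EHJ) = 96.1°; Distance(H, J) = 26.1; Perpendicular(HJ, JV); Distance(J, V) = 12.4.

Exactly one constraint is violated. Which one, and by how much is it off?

Distance(J, V) = 12.4 — off by 7.40.

E = (0.00, 0.00) ✓; EH at 31.00° ✓; |EH| = 54.80 ✓; ∠EHJ = 96.10° ✓; |HJ| = 26.10 ✓; ∠(HJ, JV) = 90.00° ✓; |JV| = 19.80 ✗.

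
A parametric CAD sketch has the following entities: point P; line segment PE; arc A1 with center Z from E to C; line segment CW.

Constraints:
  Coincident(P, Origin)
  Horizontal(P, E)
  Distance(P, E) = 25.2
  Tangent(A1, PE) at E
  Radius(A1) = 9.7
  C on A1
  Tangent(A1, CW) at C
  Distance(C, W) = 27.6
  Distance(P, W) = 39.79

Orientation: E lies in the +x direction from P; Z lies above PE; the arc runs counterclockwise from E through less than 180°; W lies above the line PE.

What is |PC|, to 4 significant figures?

36.29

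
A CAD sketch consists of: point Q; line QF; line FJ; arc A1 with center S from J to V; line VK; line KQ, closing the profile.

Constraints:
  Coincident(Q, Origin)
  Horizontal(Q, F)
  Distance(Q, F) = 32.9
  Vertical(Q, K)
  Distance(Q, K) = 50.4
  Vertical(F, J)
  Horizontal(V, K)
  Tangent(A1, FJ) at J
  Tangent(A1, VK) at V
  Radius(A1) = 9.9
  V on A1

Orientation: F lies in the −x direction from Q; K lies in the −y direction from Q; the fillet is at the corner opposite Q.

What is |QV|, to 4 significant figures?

55.40

Q is at the origin; Q and F share the same y with |QF| = 32.9 and F on the −x side, so F = (-32.90, 0.000). QK is vertical with |QK| = 50.4 and K on the −y side, so K = (0.000, -50.40). The virtual corner opposite Q is at (-32.90, -50.40). A1 meets FJ tangentially, so SJ is at right angles to FJ and the tangent condition forces SV to be normal to VK, with radius 9.9, so the center S sits 9.9 in from both sides at S = (-23.00, -40.50). That places the tangent points at J = (-32.90, -40.50) on FJ and V = (-23.00, -50.40) on VK. Then |QV| = |V − Q| = 55.40.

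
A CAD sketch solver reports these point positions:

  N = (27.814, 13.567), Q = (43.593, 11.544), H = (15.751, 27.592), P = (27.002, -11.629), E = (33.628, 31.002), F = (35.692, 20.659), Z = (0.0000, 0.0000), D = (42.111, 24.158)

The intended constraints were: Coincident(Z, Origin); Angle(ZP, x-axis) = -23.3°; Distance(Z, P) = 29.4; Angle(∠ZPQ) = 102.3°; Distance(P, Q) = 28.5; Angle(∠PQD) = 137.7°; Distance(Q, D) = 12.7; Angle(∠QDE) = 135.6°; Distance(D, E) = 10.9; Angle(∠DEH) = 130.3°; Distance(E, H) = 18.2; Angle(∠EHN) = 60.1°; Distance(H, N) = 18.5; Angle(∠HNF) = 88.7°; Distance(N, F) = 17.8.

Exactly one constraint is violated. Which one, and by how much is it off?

Distance(N, F) = 17.8 — off by 7.20.

Z = (0.00, 0.00) ✓; ZP at -23.30° ✓; |ZP| = 29.40 ✓; ∠ZPQ = 102.3° ✓; |PQ| = 28.50 ✓; ∠PQD = 137.7° ✓; |QD| = 12.70 ✓; ∠QDE = 135.6° ✓; |DE| = 10.90 ✓; ∠DEH = 130.3° ✓; |EH| = 18.20 ✓; ∠EHN = 60.10° ✓; |HN| = 18.50 ✓; ∠HNF = 88.70° ✓; |NF| = 10.60 ✗.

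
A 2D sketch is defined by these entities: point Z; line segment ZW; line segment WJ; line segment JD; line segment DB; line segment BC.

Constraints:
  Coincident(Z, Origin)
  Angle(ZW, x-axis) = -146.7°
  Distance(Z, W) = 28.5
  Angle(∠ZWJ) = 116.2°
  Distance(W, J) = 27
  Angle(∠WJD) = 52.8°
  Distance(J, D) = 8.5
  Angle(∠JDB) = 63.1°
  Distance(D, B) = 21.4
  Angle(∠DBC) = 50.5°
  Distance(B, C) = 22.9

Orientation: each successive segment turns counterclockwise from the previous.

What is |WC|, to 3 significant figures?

35.5

Z is at the origin; ZW runs at -146.7° with length 28.5, so W = (-23.8, -15.6). ∠ZWJ = 116.2° gives WJ at -82.9° from the x-axis; with |WJ| = 27.0, J = (-20.5, -42.4). ∠WJD = 52.8° gives JD at 44.3° from the x-axis; with |JD| = 8.5, D = (-14.4, -36.5). ∠JDB = 63.1° gives DB at 161° from the x-axis; with |DB| = 21.4, B = (-34.7, -29.6). ∠DBC = 50.5° gives BC at -69.3° from the x-axis; with |BC| = 22.9, C = (-26.6, -51.0). Then |WC| = |C − W| = 35.5.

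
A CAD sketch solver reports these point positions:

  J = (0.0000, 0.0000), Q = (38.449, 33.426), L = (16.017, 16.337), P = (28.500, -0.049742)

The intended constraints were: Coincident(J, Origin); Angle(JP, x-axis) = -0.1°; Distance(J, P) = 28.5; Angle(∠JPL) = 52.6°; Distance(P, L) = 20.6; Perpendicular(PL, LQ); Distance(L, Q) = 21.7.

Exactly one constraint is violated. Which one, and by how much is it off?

Distance(L, Q) = 21.7 — off by 6.50.

J = (0.00, 0.00) ✓; JP at -0.1000° ✓; |JP| = 28.50 ✓; ∠JPL = 52.60° ✓; |PL| = 20.60 ✓; ∠(PL, LQ) = 90.00° ✓; |LQ| = 28.20 ✗.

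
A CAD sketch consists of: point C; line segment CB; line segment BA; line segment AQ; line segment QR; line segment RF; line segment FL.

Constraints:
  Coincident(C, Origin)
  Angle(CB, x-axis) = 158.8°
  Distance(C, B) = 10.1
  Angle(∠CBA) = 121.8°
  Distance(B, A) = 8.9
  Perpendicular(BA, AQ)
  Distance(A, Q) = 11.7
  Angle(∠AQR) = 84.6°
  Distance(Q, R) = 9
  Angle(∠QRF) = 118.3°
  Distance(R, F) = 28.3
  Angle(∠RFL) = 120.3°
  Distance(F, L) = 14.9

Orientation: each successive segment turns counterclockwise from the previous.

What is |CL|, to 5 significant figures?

35.872

C is at the origin; CB runs at 158.8° with length 10.1, so B = (-9.4165, 3.6524). ∠CBA = 121.8° gives BA at -143.00° from the x-axis; with |BA| = 8.9, A = (-16.524, -1.7037). BA is perpendicular to AQ, so AQ runs at -53.000°; with |AQ| = 11.7, Q = (-9.4831, -11.048). ∠AQR = 84.6° gives QR at 42.400° from the x-axis; with |QR| = 9.0, R = (-2.8370, -4.9791). ∠QRF = 118.3° gives RF at 104.10° from the x-axis; with |RF| = 28.3, F = (-9.7313, 22.468). ∠RFL = 120.3° gives FL at 163.80° from the x-axis; with |FL| = 14.9, L = (-24.040, 26.625). Then |CL| = |L − C| = 35.872.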